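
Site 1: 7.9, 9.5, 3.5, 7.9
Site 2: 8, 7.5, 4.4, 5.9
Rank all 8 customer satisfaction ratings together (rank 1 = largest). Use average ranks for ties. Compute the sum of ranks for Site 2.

20

Sorted (descending): 9.5, 8, 7.9, 7.9, 7.5, 5.9, 4.4, 3.5
The 2 values of 7.9 occupy positions 3–4 → average rank (3+4)/2 = 3.5.
Site 2 values → pooled ranks: 8→2, 7.5→5, 4.4→7, 5.9→6
Rank sum = 2 + 5 + 7 + 6 = 20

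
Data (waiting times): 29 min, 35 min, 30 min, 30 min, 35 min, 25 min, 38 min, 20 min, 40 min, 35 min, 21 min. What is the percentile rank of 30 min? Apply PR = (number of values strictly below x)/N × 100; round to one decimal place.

N = 11.
Strictly below 30: 4. Equal to 30: 2.
PR = 4/11 × 100 = 36.4

36.4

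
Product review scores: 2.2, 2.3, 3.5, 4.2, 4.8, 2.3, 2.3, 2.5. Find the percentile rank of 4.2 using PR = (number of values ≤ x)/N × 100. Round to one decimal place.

87.5

N = 8.
Strictly below 4.2: 6. Equal to 4.2: 1.
PR = 7/8 × 100 = 87.5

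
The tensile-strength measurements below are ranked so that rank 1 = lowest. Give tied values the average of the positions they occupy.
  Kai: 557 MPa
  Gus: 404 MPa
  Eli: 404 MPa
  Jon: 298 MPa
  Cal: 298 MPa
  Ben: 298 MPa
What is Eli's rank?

Sorted (ascending): 298, 298, 298, 404, 404, 557
The 3 values of 298 occupy positions 1–3 → average rank 2.
The 2 values of 404 occupy positions 4–5 → average rank (4+5)/2 = 4.5.
Eli has value 404 MPa → rank 4.5.

4.5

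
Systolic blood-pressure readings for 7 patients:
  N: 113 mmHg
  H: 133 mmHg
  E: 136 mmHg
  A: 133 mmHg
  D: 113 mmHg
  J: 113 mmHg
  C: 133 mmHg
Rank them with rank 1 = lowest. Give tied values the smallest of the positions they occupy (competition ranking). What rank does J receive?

Sorted (ascending): 113, 113, 113, 133, 133, 133, 136
The 3 values of 113 occupy positions 1–3 → each gets rank 1.
The 3 values of 133 occupy positions 4–6 → each gets rank 4.
J has value 113 mmHg → rank 1.

1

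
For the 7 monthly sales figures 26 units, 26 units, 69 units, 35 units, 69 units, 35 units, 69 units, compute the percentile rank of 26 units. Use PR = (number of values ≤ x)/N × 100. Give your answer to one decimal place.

28.6

N = 7.
Strictly below 26: 0. Equal to 26: 2.
PR = 2/7 × 100 = 28.6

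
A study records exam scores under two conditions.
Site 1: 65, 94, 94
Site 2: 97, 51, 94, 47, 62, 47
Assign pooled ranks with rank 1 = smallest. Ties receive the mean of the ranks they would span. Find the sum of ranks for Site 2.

26

Sorted (ascending): 47, 47, 51, 62, 65, 94, 94, 94, 97
The 2 values of 47 occupy positions 1–2 → average rank (1+2)/2 = 1.5.
The 3 values of 94 occupy positions 6–8 → average rank 7.
Site 2 values → pooled ranks: 97→9, 51→3, 94→7, 47→1.5, 62→4, 47→1.5
Rank sum = 9 + 3 + 7 + 1.5 + 4 + 1.5 = 26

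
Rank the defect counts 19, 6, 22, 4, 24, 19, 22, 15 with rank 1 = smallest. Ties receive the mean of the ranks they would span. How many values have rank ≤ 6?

Sorted (ascending): 4, 6, 15, 19, 19, 22, 22, 24
The 2 values of 19 occupy positions 4–5 → average rank (4+5)/2 = 4.5.
The 2 values of 22 occupy positions 6–7 → average rank (6+7)/2 = 6.5.
Ranks ≤ 6: {1, 2, 3, 4.5, 4.5} → 5 values.

5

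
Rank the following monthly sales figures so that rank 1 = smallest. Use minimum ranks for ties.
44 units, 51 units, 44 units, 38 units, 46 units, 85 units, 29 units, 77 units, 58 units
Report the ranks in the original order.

Sorted (ascending): 29, 38, 44, 44, 46, 51, 58, 77, 85
The 2 values of 44 occupy positions 3–4 → each gets rank 3.

3, 6, 3, 2, 5, 9, 1, 8, 7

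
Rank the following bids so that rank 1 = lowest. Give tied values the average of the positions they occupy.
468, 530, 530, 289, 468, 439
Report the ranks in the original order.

3.5, 5.5, 5.5, 1, 3.5, 2

Sorted (ascending): 289, 439, 468, 468, 530, 530
The 2 values of 468 occupy positions 3–4 → average rank (3+4)/2 = 3.5.
The 2 values of 530 occupy positions 5–6 → average rank (5+6)/2 = 5.5.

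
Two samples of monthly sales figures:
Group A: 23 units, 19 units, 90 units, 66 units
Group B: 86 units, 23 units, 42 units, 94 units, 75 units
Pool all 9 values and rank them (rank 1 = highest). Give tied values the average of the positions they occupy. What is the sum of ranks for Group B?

21.5

Sorted (descending): 94, 90, 86, 75, 66, 42, 23, 23, 19
The 2 values of 23 occupy positions 7–8 → average rank (7+8)/2 = 7.5.
Group B values → pooled ranks: 86→3, 23→7.5, 42→6, 94→1, 75→4
Rank sum = 3 + 7.5 + 6 + 1 + 4 = 21.5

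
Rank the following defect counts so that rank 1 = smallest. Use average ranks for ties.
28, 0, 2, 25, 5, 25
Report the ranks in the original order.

Sorted (ascending): 0, 2, 5, 25, 25, 28
The 2 values of 25 occupy positions 4–5 → average rank (4+5)/2 = 4.5.

6, 1, 2, 4.5, 3, 4.5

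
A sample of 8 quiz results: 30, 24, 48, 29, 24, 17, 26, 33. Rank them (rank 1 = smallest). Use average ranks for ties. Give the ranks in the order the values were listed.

6, 2.5, 8, 5, 2.5, 1, 4, 7

Sorted (ascending): 17, 24, 24, 26, 29, 30, 33, 48
The 2 values of 24 occupy positions 2–3 → average rank (2+3)/2 = 2.5.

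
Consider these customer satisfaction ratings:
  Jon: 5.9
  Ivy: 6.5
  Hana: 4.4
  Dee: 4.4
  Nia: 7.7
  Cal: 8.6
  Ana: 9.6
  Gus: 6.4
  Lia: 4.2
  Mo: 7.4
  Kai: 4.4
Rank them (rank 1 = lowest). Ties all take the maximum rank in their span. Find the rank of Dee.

Sorted (ascending): 4.2, 4.4, 4.4, 4.4, 5.9, 6.4, 6.5, 7.4, 7.7, 8.6, 9.6
The 3 values of 4.4 occupy positions 2–4 → each gets rank 4.
Dee has value 4.4 → rank 4.

4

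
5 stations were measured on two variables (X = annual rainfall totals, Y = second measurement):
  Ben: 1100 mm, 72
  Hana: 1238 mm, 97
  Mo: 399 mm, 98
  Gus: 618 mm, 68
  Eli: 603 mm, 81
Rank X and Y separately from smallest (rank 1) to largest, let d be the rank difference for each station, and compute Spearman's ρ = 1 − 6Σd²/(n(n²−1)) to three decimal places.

Ranks of variable 1: 4, 5, 1, 3, 2
Ranks of variable 2: 2, 4, 5, 1, 3
d = r₁ − r₂: 2, 1, -4, 2, -1
d²: 4, 1, 16, 4, 1; Σd² = 26
ρ = 1 − 6·26/(5·24) = 1 − 156/120 = -0.300

-0.300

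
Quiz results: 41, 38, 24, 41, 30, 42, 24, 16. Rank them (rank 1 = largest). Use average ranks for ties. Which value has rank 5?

30

Sorted (descending): 42, 41, 41, 38, 30, 24, 24, 16
The 2 values of 41 occupy positions 2–3 → average rank (2+3)/2 = 2.5.
The 2 values of 24 occupy positions 6–7 → average rank (6+7)/2 = 6.5.
Rank 5 → value 30.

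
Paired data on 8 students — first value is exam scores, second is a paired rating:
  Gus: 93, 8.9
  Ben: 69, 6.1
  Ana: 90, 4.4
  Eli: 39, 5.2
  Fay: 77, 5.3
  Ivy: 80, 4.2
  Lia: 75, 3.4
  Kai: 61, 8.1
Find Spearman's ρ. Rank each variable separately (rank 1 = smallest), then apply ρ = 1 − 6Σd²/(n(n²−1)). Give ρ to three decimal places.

0.000

Ranks of variable 1: 8, 3, 7, 1, 5, 6, 4, 2
Ranks of variable 2: 8, 6, 3, 4, 5, 2, 1, 7
d = r₁ − r₂: 0, -3, 4, -3, 0, 4, 3, -5
d²: 0, 9, 16, 9, 0, 16, 9, 25; Σd² = 84
ρ = 1 − 6·84/(8·63) = 1 − 504/504 = 0.000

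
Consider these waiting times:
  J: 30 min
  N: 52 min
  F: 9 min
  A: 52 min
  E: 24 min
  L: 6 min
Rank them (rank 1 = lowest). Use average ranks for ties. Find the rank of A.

Sorted (ascending): 6, 9, 24, 30, 52, 52
The 2 values of 52 occupy positions 5–6 → average rank (5+6)/2 = 5.5.
A has value 52 min → rank 5.5.

5.5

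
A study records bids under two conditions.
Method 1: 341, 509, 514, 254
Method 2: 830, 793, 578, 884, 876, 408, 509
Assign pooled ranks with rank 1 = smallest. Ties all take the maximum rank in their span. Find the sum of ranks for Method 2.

Sorted (ascending): 254, 341, 408, 509, 509, 514, 578, 793, 830, 876, 884
The 2 values of 509 occupy positions 4–5 → each gets rank 5.
Method 2 values → pooled ranks: 830→9, 793→8, 578→7, 884→11, 876→10, 408→3, 509→5
Rank sum = 9 + 8 + 7 + 11 + 10 + 3 + 5 = 53

53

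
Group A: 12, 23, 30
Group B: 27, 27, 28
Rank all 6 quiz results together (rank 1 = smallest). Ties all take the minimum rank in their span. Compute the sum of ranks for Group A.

Sorted (ascending): 12, 23, 27, 27, 28, 30
The 2 values of 27 occupy positions 3–4 → each gets rank 3.
Group A values → pooled ranks: 12→1, 23→2, 30→6
Rank sum = 1 + 2 + 6 = 9

9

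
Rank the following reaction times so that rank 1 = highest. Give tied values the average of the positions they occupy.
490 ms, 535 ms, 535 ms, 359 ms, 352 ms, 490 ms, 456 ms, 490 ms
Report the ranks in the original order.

Sorted (descending): 535, 535, 490, 490, 490, 456, 359, 352
The 2 values of 535 occupy positions 1–2 → average rank (1+2)/2 = 1.5.
The 3 values of 490 occupy positions 3–5 → average rank 4.

4, 1.5, 1.5, 7, 8, 4, 6, 4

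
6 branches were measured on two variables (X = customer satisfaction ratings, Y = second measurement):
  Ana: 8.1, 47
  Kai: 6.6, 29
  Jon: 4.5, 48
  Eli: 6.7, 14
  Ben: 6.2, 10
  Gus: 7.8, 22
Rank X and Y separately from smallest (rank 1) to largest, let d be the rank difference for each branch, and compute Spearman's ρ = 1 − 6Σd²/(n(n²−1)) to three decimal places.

-0.029

Ranks of variable 1: 6, 3, 1, 4, 2, 5
Ranks of variable 2: 5, 4, 6, 2, 1, 3
d = r₁ − r₂: 1, -1, -5, 2, 1, 2
d²: 1, 1, 25, 4, 1, 4; Σd² = 36
ρ = 1 − 6·36/(6·35) = 1 − 216/210 = -0.029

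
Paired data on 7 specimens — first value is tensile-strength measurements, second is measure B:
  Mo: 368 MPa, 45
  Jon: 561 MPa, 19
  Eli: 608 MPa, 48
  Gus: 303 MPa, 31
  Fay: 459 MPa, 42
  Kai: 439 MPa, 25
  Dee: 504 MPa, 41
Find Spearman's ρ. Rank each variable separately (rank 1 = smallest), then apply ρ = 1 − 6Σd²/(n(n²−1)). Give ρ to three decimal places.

0.143

Ranks of variable 1: 2, 6, 7, 1, 4, 3, 5
Ranks of variable 2: 6, 1, 7, 3, 5, 2, 4
d = r₁ − r₂: -4, 5, 0, -2, -1, 1, 1
d²: 16, 25, 0, 4, 1, 1, 1; Σd² = 48
ρ = 1 − 6·48/(7·48) = 1 − 288/336 = 0.143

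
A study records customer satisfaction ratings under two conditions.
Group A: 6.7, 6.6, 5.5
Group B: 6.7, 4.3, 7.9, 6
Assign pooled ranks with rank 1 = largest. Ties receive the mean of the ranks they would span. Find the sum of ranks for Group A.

Sorted (descending): 7.9, 6.7, 6.7, 6.6, 6, 5.5, 4.3
The 2 values of 6.7 occupy positions 2–3 → average rank (2+3)/2 = 2.5.
Group A values → pooled ranks: 6.7→2.5, 6.6→4, 5.5→6
Rank sum = 2.5 + 4 + 6 = 12.5

12.5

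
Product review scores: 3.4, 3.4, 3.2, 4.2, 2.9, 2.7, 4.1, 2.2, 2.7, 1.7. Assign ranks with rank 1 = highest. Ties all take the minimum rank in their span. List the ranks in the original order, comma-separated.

Sorted (descending): 4.2, 4.1, 3.4, 3.4, 3.2, 2.9, 2.7, 2.7, 2.2, 1.7
The 2 values of 3.4 occupy positions 3–4 → each gets rank 3.
The 2 values of 2.7 occupy positions 7–8 → each gets rank 7.

3, 3, 5, 1, 6, 7, 2, 9, 7, 10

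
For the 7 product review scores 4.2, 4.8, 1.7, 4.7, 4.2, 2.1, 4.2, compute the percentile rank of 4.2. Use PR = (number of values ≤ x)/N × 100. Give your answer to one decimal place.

71.4

N = 7.
Strictly below 4.2: 2. Equal to 4.2: 3.
PR = 5/7 × 100 = 71.4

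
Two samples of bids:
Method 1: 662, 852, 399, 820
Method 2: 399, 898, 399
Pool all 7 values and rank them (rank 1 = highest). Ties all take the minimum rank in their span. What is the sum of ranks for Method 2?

11

Sorted (descending): 898, 852, 820, 662, 399, 399, 399
The 3 values of 399 occupy positions 5–7 → each gets rank 5.
Method 2 values → pooled ranks: 399→5, 898→1, 399→5
Rank sum = 5 + 1 + 5 = 11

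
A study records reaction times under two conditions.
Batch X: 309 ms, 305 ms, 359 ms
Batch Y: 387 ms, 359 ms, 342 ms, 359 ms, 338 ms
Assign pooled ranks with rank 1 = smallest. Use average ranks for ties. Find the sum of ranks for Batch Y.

Sorted (ascending): 305, 309, 338, 342, 359, 359, 359, 387
The 3 values of 359 occupy positions 5–7 → average rank 6.
Batch Y values → pooled ranks: 387→8, 359→6, 342→4, 359→6, 338→3
Rank sum = 8 + 6 + 4 + 6 + 3 = 27

27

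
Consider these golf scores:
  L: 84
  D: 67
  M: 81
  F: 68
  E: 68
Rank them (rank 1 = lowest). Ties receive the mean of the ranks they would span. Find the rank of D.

1

Sorted (ascending): 67, 68, 68, 81, 84
The 2 values of 68 occupy positions 2–3 → average rank (2+3)/2 = 2.5.
D has value 67 → rank 1.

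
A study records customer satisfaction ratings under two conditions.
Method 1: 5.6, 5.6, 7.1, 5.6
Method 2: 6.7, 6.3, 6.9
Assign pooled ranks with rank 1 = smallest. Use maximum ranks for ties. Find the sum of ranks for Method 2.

15

Sorted (ascending): 5.6, 5.6, 5.6, 6.3, 6.7, 6.9, 7.1
The 3 values of 5.6 occupy positions 1–3 → each gets rank 3.
Method 2 values → pooled ranks: 6.7→5, 6.3→4, 6.9→6
Rank sum = 5 + 4 + 6 = 15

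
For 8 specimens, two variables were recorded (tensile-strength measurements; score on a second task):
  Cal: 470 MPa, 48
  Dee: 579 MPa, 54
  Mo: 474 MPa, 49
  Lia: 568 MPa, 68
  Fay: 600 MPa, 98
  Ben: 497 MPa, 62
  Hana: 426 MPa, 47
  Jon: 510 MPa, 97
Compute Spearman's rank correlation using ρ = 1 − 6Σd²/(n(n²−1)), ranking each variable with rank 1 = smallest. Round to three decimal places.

Ranks of variable 1: 2, 7, 3, 6, 8, 4, 1, 5
Ranks of variable 2: 2, 4, 3, 6, 8, 5, 1, 7
d = r₁ − r₂: 0, 3, 0, 0, 0, -1, 0, -2
d²: 0, 9, 0, 0, 0, 1, 0, 4; Σd² = 14
ρ = 1 − 6·14/(8·63) = 1 − 84/504 = 0.833

0.833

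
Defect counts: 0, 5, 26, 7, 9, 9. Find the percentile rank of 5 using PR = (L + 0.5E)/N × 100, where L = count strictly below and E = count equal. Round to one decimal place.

N = 6.
Strictly below 5: 1. Equal to 5: 1.
PR = (1 + 0.5·1)/6 × 100 = 25.0

25.0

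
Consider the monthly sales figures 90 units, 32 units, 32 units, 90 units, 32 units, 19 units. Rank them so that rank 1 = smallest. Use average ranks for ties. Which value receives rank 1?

19

Sorted (ascending): 19, 32, 32, 32, 90, 90
The 3 values of 32 occupy positions 2–4 → average rank 3.
The 2 values of 90 occupy positions 5–6 → average rank (5+6)/2 = 5.5.
Rank 1 → value 19.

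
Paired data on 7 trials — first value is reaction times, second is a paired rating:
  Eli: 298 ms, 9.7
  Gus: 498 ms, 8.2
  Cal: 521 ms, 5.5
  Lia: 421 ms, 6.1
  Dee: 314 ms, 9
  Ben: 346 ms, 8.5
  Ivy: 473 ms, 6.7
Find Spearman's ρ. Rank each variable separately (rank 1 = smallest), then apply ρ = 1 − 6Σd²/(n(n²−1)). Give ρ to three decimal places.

Ranks of variable 1: 1, 6, 7, 4, 2, 3, 5
Ranks of variable 2: 7, 4, 1, 2, 6, 5, 3
d = r₁ − r₂: -6, 2, 6, 2, -4, -2, 2
d²: 36, 4, 36, 4, 16, 4, 4; Σd² = 104
ρ = 1 − 6·104/(7·48) = 1 − 624/336 = -0.857

-0.857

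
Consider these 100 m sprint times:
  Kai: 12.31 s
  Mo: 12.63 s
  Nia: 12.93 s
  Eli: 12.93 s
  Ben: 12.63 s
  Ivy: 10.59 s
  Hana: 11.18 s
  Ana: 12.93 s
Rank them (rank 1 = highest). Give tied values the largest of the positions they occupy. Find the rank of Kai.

Sorted (descending): 12.93, 12.93, 12.93, 12.63, 12.63, 12.31, 11.18, 10.59
The 3 values of 12.93 occupy positions 1–3 → each gets rank 3.
The 2 values of 12.63 occupy positions 4–5 → each gets rank 5.
Kai has value 12.31 s → rank 6.

6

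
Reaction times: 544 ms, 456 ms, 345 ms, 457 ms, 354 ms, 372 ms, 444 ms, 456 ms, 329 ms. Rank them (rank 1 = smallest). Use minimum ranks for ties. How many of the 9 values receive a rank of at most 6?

Sorted (ascending): 329, 345, 354, 372, 444, 456, 456, 457, 544
The 2 values of 456 occupy positions 6–7 → each gets rank 6.
Ranks ≤ 6: {1, 2, 3, 4, 5, 6, 6} → 7 values.

7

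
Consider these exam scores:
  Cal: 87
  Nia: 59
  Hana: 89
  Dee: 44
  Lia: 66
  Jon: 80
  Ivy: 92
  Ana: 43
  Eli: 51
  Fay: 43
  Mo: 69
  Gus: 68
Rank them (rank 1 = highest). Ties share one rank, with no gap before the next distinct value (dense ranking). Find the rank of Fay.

Sorted (descending): 92, 89, 87, 80, 69, 68, 66, 59, 51, 44, 43, 43
The 2 values of 43 share dense rank 11.
Remaining distinct values take the next consecutive integers.
Fay has value 43 → rank 11.

11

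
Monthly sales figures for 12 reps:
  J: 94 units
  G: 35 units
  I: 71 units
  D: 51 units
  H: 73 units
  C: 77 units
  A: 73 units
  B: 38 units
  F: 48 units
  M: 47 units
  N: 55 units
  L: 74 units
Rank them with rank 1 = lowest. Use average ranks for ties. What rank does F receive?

4

Sorted (ascending): 35, 38, 47, 48, 51, 55, 71, 73, 73, 74, 77, 94
The 2 values of 73 occupy positions 8–9 → average rank (8+9)/2 = 8.5.
F has value 48 units → rank 4.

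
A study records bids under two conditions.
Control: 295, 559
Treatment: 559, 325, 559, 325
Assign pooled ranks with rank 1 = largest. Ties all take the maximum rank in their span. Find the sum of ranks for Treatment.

Sorted (descending): 559, 559, 559, 325, 325, 295
The 3 values of 559 occupy positions 1–3 → each gets rank 3.
The 2 values of 325 occupy positions 4–5 → each gets rank 5.
Treatment values → pooled ranks: 559→3, 325→5, 559→3, 325→5
Rank sum = 3 + 5 + 3 + 5 = 16

16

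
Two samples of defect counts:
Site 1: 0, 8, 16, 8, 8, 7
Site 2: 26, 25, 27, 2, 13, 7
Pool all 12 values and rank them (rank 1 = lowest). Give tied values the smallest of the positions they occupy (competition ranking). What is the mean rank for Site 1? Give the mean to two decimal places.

4.67

Sorted (ascending): 0, 2, 7, 7, 8, 8, 8, 13, 16, 25, 26, 27
The 2 values of 7 occupy positions 3–4 → each gets rank 3.
The 3 values of 8 occupy positions 5–7 → each gets rank 5.
Site 1 values → pooled ranks: 0→1, 8→5, 16→9, 8→5, 8→5, 7→3
Mean rank = (1 + 5 + 9 + 5 + 5 + 3) / 6 = 4.67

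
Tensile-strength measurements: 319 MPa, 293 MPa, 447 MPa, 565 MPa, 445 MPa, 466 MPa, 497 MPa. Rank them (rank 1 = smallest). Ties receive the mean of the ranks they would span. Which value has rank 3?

445

Sorted (ascending): 293, 319, 445, 447, 466, 497, 565
No ties — each value takes its position as its rank.
Rank 3 → value 445.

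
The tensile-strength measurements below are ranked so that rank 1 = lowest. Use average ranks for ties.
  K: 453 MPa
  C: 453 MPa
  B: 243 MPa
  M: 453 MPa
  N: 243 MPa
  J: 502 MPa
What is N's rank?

1.5

Sorted (ascending): 243, 243, 453, 453, 453, 502
The 2 values of 243 occupy positions 1–2 → average rank (1+2)/2 = 1.5.
The 3 values of 453 occupy positions 3–5 → average rank 4.
N has value 243 MPa → rank 1.5.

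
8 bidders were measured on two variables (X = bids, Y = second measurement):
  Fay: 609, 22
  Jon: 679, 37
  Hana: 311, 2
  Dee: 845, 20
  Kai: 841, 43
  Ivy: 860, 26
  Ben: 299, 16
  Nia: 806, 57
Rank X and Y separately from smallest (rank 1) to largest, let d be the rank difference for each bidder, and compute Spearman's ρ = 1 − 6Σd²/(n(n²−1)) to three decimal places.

Ranks of variable 1: 3, 4, 2, 7, 6, 8, 1, 5
Ranks of variable 2: 4, 6, 1, 3, 7, 5, 2, 8
d = r₁ − r₂: -1, -2, 1, 4, -1, 3, -1, -3
d²: 1, 4, 1, 16, 1, 9, 1, 9; Σd² = 42
ρ = 1 − 6·42/(8·63) = 1 − 252/504 = 0.500

0.500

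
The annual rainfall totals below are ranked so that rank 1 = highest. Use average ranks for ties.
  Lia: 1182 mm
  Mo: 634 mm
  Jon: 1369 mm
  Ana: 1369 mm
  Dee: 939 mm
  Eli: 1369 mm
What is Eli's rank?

2

Sorted (descending): 1369, 1369, 1369, 1182, 939, 634
The 3 values of 1369 occupy positions 1–3 → average rank 2.
Eli has value 1369 mm → rank 2.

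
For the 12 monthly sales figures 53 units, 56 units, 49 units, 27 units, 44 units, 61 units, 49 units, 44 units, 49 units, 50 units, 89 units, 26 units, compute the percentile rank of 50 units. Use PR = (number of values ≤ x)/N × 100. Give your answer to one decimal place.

66.7

N = 12.
Strictly below 50: 7. Equal to 50: 1.
PR = 8/12 × 100 = 66.7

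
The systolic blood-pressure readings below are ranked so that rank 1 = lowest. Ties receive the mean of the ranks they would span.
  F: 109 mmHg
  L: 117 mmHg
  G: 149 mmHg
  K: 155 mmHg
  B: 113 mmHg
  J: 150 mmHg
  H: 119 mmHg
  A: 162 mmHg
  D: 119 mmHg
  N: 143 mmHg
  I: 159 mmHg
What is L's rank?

Sorted (ascending): 109, 113, 117, 119, 119, 143, 149, 150, 155, 159, 162
The 2 values of 119 occupy positions 4–5 → average rank (4+5)/2 = 4.5.
L has value 117 mmHg → rank 3.

3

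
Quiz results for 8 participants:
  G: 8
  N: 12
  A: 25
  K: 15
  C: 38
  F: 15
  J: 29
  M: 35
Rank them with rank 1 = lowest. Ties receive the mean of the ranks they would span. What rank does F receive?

3.5

Sorted (ascending): 8, 12, 15, 15, 25, 29, 35, 38
The 2 values of 15 occupy positions 3–4 → average rank (3+4)/2 = 3.5.
F has value 15 → rank 3.5.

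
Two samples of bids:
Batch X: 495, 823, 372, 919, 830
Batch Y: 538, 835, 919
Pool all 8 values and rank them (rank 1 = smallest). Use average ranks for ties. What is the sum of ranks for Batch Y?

Sorted (ascending): 372, 495, 538, 823, 830, 835, 919, 919
The 2 values of 919 occupy positions 7–8 → average rank (7+8)/2 = 7.5.
Batch Y values → pooled ranks: 538→3, 835→6, 919→7.5
Rank sum = 3 + 6 + 7.5 = 16.5

16.5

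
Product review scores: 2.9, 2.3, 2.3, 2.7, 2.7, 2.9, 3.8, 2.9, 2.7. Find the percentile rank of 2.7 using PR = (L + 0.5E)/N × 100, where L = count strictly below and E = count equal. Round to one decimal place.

N = 9.
Strictly below 2.7: 2. Equal to 2.7: 3.
PR = (2 + 0.5·3)/9 × 100 = 38.9

38.9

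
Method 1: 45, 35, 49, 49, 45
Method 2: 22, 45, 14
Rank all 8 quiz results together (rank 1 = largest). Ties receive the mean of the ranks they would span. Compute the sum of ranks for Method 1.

Sorted (descending): 49, 49, 45, 45, 45, 35, 22, 14
The 2 values of 49 occupy positions 1–2 → average rank (1+2)/2 = 1.5.
The 3 values of 45 occupy positions 3–5 → average rank 4.
Method 1 values → pooled ranks: 45→4, 35→6, 49→1.5, 49→1.5, 45→4
Rank sum = 4 + 6 + 1.5 + 1.5 + 4 = 17

17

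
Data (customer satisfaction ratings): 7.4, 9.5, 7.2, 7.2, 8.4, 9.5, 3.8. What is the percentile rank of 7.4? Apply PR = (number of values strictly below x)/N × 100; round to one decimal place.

N = 7.
Strictly below 7.4: 3. Equal to 7.4: 1.
PR = 3/7 × 100 = 42.9

42.9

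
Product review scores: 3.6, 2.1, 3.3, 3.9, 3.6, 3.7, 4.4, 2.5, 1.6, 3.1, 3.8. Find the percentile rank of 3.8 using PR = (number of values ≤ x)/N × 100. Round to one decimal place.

N = 11.
Strictly below 3.8: 8. Equal to 3.8: 1.
PR = 9/11 × 100 = 81.8

81.8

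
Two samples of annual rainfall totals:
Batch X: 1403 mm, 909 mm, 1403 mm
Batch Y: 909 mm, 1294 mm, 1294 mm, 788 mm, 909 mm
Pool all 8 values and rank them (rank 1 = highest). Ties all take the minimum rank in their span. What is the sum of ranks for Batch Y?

Sorted (descending): 1403, 1403, 1294, 1294, 909, 909, 909, 788
The 2 values of 1403 occupy positions 1–2 → each gets rank 1.
The 2 values of 1294 occupy positions 3–4 → each gets rank 3.
The 3 values of 909 occupy positions 5–7 → each gets rank 5.
Batch Y values → pooled ranks: 909→5, 1294→3, 1294→3, 788→8, 909→5
Rank sum = 5 + 3 + 3 + 8 + 5 = 24

24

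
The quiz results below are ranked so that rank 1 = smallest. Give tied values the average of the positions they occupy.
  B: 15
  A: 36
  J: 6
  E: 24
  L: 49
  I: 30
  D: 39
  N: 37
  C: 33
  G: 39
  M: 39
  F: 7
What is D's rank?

Sorted (ascending): 6, 7, 15, 24, 30, 33, 36, 37, 39, 39, 39, 49
The 3 values of 39 occupy positions 9–11 → average rank 10.
D has value 39 → rank 10.

10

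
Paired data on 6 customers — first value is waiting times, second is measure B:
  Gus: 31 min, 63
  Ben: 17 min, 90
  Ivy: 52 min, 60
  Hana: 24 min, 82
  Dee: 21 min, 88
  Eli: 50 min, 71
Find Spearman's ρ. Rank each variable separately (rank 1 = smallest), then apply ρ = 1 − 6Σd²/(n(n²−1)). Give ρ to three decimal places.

Ranks of variable 1: 4, 1, 6, 3, 2, 5
Ranks of variable 2: 2, 6, 1, 4, 5, 3
d = r₁ − r₂: 2, -5, 5, -1, -3, 2
d²: 4, 25, 25, 1, 9, 4; Σd² = 68
ρ = 1 − 6·68/(6·35) = 1 − 408/210 = -0.943

-0.943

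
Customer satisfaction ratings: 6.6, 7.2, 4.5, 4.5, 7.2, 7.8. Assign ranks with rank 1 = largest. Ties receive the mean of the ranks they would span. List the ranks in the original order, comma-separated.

4, 2.5, 5.5, 5.5, 2.5, 1

Sorted (descending): 7.8, 7.2, 7.2, 6.6, 4.5, 4.5
The 2 values of 7.2 occupy positions 2–3 → average rank (2+3)/2 = 2.5.
The 2 values of 4.5 occupy positions 5–6 → average rank (5+6)/2 = 5.5.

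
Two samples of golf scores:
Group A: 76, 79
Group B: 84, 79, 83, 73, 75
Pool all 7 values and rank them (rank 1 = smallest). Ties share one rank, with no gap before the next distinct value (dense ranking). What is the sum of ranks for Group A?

Sorted (ascending): 73, 75, 76, 79, 79, 83, 84
The 2 values of 79 share dense rank 4.
Remaining distinct values take the next consecutive integers.
Group A values → pooled ranks: 76→3, 79→4
Rank sum = 3 + 4 = 7

7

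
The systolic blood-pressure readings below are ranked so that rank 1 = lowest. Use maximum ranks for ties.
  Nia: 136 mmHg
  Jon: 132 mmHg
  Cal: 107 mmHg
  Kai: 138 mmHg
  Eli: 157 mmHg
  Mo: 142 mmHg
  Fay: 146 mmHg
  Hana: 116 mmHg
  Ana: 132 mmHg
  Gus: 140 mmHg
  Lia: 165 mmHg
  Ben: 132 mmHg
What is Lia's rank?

Sorted (ascending): 107, 116, 132, 132, 132, 136, 138, 140, 142, 146, 157, 165
The 3 values of 132 occupy positions 3–5 → each gets rank 5.
Lia has value 165 mmHg → rank 12.

12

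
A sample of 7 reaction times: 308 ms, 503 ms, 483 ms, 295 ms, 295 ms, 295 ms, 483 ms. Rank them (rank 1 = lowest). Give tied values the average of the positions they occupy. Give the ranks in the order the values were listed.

Sorted (ascending): 295, 295, 295, 308, 483, 483, 503
The 3 values of 295 occupy positions 1–3 → average rank 2.
The 2 values of 483 occupy positions 5–6 → average rank (5+6)/2 = 5.5.

4, 7, 5.5, 2, 2, 2, 5.5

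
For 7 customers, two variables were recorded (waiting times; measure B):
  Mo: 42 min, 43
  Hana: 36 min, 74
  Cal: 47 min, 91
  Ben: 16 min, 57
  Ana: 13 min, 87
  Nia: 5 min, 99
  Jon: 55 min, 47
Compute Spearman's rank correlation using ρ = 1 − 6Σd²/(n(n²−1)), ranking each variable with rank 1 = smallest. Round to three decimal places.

-0.536

Ranks of variable 1: 5, 4, 6, 3, 2, 1, 7
Ranks of variable 2: 1, 4, 6, 3, 5, 7, 2
d = r₁ − r₂: 4, 0, 0, 0, -3, -6, 5
d²: 16, 0, 0, 0, 9, 36, 25; Σd² = 86
ρ = 1 − 6·86/(7·48) = 1 − 516/336 = -0.536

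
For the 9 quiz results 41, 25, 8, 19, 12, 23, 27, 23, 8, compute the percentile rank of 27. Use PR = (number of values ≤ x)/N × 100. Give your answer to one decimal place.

N = 9.
Strictly below 27: 7. Equal to 27: 1.
PR = 8/9 × 100 = 88.9

88.9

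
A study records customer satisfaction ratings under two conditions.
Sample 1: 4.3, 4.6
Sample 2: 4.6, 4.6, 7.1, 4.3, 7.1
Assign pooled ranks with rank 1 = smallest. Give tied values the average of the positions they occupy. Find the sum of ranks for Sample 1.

Sorted (ascending): 4.3, 4.3, 4.6, 4.6, 4.6, 7.1, 7.1
The 2 values of 4.3 occupy positions 1–2 → average rank (1+2)/2 = 1.5.
The 3 values of 4.6 occupy positions 3–5 → average rank 4.
The 2 values of 7.1 occupy positions 6–7 → average rank (6+7)/2 = 6.5.
Sample 1 values → pooled ranks: 4.3→1.5, 4.6→4
Rank sum = 1.5 + 4 = 5.5

5.5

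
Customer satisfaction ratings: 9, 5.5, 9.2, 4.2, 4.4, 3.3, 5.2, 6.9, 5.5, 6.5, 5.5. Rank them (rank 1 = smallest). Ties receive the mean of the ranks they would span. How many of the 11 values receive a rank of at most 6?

7

Sorted (ascending): 3.3, 4.2, 4.4, 5.2, 5.5, 5.5, 5.5, 6.5, 6.9, 9, 9.2
The 3 values of 5.5 occupy positions 5–7 → average rank 6.
Ranks ≤ 6: {1, 2, 3, 4, 6, 6, 6} → 7 values.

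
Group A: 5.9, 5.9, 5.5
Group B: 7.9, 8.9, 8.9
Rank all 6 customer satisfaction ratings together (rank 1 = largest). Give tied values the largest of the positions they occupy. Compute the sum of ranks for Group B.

Sorted (descending): 8.9, 8.9, 7.9, 5.9, 5.9, 5.5
The 2 values of 8.9 occupy positions 1–2 → each gets rank 2.
The 2 values of 5.9 occupy positions 4–5 → each gets rank 5.
Group B values → pooled ranks: 7.9→3, 8.9→2, 8.9→2
Rank sum = 3 + 2 + 2 = 7

7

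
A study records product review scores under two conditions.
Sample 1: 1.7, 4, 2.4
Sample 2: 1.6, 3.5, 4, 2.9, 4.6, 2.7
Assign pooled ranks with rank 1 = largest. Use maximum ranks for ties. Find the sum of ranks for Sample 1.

Sorted (descending): 4.6, 4, 4, 3.5, 2.9, 2.7, 2.4, 1.7, 1.6
The 2 values of 4 occupy positions 2–3 → each gets rank 3.
Sample 1 values → pooled ranks: 1.7→8, 4→3, 2.4→7
Rank sum = 8 + 3 + 7 = 18

18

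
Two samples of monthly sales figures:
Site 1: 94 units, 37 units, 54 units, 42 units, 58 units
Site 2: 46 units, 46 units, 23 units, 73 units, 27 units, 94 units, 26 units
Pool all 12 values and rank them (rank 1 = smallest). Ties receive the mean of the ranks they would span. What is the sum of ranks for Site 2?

Sorted (ascending): 23, 26, 27, 37, 42, 46, 46, 54, 58, 73, 94, 94
The 2 values of 46 occupy positions 6–7 → average rank (6+7)/2 = 6.5.
The 2 values of 94 occupy positions 11–12 → average rank (11+12)/2 = 11.5.
Site 2 values → pooled ranks: 46→6.5, 46→6.5, 23→1, 73→10, 27→3, 94→11.5, 26→2
Rank sum = 6.5 + 6.5 + 1 + 10 + 3 + 11.5 + 2 = 40.5

40.5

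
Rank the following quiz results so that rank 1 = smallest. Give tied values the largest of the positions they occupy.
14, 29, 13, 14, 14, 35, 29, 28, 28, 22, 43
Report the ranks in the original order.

Sorted (ascending): 13, 14, 14, 14, 22, 28, 28, 29, 29, 35, 43
The 3 values of 14 occupy positions 2–4 → each gets rank 4.
The 2 values of 28 occupy positions 6–7 → each gets rank 7.
The 2 values of 29 occupy positions 8–9 → each gets rank 9.

4, 9, 1, 4, 4, 10, 9, 7, 7, 5, 11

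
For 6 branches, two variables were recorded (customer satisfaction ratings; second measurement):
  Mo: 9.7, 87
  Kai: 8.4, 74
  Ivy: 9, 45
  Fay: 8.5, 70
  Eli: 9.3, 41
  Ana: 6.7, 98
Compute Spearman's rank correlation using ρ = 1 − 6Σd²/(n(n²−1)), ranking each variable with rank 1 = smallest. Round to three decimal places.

Ranks of variable 1: 6, 2, 4, 3, 5, 1
Ranks of variable 2: 5, 4, 2, 3, 1, 6
d = r₁ − r₂: 1, -2, 2, 0, 4, -5
d²: 1, 4, 4, 0, 16, 25; Σd² = 50
ρ = 1 − 6·50/(6·35) = 1 − 300/210 = -0.429

-0.429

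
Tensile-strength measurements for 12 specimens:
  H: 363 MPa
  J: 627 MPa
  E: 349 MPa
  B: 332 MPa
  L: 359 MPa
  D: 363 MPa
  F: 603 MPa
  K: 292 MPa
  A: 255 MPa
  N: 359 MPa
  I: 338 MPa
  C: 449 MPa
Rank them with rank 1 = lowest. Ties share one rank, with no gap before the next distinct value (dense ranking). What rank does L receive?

6

Sorted (ascending): 255, 292, 332, 338, 349, 359, 359, 363, 363, 449, 603, 627
The 2 values of 359 share dense rank 6.
The 2 values of 363 share dense rank 7.
Remaining distinct values take the next consecutive integers.
L has value 359 MPa → rank 6.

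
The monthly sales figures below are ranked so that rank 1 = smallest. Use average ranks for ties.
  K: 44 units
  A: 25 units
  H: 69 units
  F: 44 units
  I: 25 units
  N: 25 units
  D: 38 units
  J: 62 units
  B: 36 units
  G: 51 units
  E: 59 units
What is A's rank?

2

Sorted (ascending): 25, 25, 25, 36, 38, 44, 44, 51, 59, 62, 69
The 3 values of 25 occupy positions 1–3 → average rank 2.
The 2 values of 44 occupy positions 6–7 → average rank (6+7)/2 = 6.5.
A has value 25 units → rank 2.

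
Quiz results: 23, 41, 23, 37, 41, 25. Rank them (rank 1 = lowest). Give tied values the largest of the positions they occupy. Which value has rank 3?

Sorted (ascending): 23, 23, 25, 37, 41, 41
The 2 values of 23 occupy positions 1–2 → each gets rank 2.
The 2 values of 41 occupy positions 5–6 → each gets rank 6.
Rank 3 → value 25.

25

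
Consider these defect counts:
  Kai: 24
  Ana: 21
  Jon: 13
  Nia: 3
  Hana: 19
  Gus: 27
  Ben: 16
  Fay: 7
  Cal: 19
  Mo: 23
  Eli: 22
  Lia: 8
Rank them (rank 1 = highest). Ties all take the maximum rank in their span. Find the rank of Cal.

Sorted (descending): 27, 24, 23, 22, 21, 19, 19, 16, 13, 8, 7, 3
The 2 values of 19 occupy positions 6–7 → each gets rank 7.
Cal has value 19 → rank 7.

7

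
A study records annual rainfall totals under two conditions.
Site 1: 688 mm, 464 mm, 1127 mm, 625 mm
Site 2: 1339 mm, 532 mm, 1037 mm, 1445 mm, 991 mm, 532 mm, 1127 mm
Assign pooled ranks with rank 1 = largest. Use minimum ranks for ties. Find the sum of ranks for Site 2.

Sorted (descending): 1445, 1339, 1127, 1127, 1037, 991, 688, 625, 532, 532, 464
The 2 values of 1127 occupy positions 3–4 → each gets rank 3.
The 2 values of 532 occupy positions 9–10 → each gets rank 9.
Site 2 values → pooled ranks: 1339→2, 532→9, 1037→5, 1445→1, 991→6, 532→9, 1127→3
Rank sum = 2 + 9 + 5 + 1 + 6 + 9 + 3 = 35

35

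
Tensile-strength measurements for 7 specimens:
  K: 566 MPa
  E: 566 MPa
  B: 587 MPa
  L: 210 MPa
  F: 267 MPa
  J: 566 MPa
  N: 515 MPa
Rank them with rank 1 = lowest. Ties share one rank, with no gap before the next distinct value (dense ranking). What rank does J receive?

Sorted (ascending): 210, 267, 515, 566, 566, 566, 587
The 3 values of 566 share dense rank 4.
Remaining distinct values take the next consecutive integers.
J has value 566 MPa → rank 4.

4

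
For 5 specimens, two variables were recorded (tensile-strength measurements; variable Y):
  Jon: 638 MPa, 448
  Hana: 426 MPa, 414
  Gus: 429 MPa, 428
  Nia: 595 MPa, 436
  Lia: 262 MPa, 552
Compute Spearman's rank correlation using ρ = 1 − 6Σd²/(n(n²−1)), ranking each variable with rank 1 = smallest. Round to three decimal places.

0.000

Ranks of variable 1: 5, 2, 3, 4, 1
Ranks of variable 2: 4, 1, 2, 3, 5
d = r₁ − r₂: 1, 1, 1, 1, -4
d²: 1, 1, 1, 1, 16; Σd² = 20
ρ = 1 − 6·20/(5·24) = 1 − 120/120 = 0.000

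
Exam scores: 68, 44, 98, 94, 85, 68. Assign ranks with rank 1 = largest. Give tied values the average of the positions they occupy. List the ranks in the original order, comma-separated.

Sorted (descending): 98, 94, 85, 68, 68, 44
The 2 values of 68 occupy positions 4–5 → average rank (4+5)/2 = 4.5.

4.5, 6, 1, 2, 3, 4.5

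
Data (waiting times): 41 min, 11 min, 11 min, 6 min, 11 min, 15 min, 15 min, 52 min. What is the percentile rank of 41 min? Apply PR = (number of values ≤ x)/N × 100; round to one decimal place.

N = 8.
Strictly below 41: 6. Equal to 41: 1.
PR = 7/8 × 100 = 87.5

87.5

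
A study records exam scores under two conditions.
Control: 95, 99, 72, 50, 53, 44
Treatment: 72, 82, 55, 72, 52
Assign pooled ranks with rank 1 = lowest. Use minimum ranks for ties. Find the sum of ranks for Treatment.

Sorted (ascending): 44, 50, 52, 53, 55, 72, 72, 72, 82, 95, 99
The 3 values of 72 occupy positions 6–8 → each gets rank 6.
Treatment values → pooled ranks: 72→6, 82→9, 55→5, 72→6, 52→3
Rank sum = 6 + 9 + 5 + 6 + 3 = 29

29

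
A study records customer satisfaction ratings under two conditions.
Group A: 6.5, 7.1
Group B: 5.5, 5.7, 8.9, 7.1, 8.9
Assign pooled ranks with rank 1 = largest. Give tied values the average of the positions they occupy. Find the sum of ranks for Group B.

Sorted (descending): 8.9, 8.9, 7.1, 7.1, 6.5, 5.7, 5.5
The 2 values of 8.9 occupy positions 1–2 → average rank (1+2)/2 = 1.5.
The 2 values of 7.1 occupy positions 3–4 → average rank (3+4)/2 = 3.5.
Group B values → pooled ranks: 5.5→7, 5.7→6, 8.9→1.5, 7.1→3.5, 8.9→1.5
Rank sum = 7 + 6 + 1.5 + 3.5 + 1.5 = 19.5

19.5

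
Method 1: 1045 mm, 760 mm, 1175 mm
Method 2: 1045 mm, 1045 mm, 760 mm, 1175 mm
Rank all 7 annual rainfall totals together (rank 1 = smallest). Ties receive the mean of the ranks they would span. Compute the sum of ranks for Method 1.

Sorted (ascending): 760, 760, 1045, 1045, 1045, 1175, 1175
The 2 values of 760 occupy positions 1–2 → average rank (1+2)/2 = 1.5.
The 3 values of 1045 occupy positions 3–5 → average rank 4.
The 2 values of 1175 occupy positions 6–7 → average rank (6+7)/2 = 6.5.
Method 1 values → pooled ranks: 1045→4, 760→1.5, 1175→6.5
Rank sum = 4 + 1.5 + 6.5 = 12

12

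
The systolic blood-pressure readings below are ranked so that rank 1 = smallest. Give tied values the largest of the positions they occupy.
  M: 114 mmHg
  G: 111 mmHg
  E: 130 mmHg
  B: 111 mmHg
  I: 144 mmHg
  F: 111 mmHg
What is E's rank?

5

Sorted (ascending): 111, 111, 111, 114, 130, 144
The 3 values of 111 occupy positions 1–3 → each gets rank 3.
E has value 130 mmHg → rank 5.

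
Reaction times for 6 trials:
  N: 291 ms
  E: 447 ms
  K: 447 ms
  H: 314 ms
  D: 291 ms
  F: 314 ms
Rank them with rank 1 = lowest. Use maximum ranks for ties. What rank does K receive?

6

Sorted (ascending): 291, 291, 314, 314, 447, 447
The 2 values of 291 occupy positions 1–2 → each gets rank 2.
The 2 values of 314 occupy positions 3–4 → each gets rank 4.
The 2 values of 447 occupy positions 5–6 → each gets rank 6.
K has value 447 ms → rank 6.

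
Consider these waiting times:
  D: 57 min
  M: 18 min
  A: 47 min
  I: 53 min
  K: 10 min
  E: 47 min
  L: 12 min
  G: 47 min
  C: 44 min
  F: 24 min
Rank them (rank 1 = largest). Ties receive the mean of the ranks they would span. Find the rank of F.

Sorted (descending): 57, 53, 47, 47, 47, 44, 24, 18, 12, 10
The 3 values of 47 occupy positions 3–5 → average rank 4.
F has value 24 min → rank 7.

7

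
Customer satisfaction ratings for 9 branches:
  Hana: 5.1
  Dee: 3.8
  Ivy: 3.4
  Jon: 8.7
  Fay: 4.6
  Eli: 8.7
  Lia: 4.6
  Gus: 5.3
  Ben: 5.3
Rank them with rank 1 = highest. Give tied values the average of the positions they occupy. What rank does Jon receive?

Sorted (descending): 8.7, 8.7, 5.3, 5.3, 5.1, 4.6, 4.6, 3.8, 3.4
The 2 values of 8.7 occupy positions 1–2 → average rank (1+2)/2 = 1.5.
The 2 values of 5.3 occupy positions 3–4 → average rank (3+4)/2 = 3.5.
The 2 values of 4.6 occupy positions 6–7 → average rank (6+7)/2 = 6.5.
Jon has value 8.7 → rank 1.5.

1.5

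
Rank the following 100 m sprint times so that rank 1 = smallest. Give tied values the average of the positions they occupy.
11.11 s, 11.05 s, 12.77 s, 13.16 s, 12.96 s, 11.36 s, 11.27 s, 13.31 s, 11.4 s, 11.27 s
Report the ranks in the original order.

2, 1, 7, 9, 8, 5, 3.5, 10, 6, 3.5

Sorted (ascending): 11.05, 11.11, 11.27, 11.27, 11.36, 11.4, 12.77, 12.96, 13.16, 13.31
The 2 values of 11.27 occupy positions 3–4 → average rank (3+4)/2 = 3.5.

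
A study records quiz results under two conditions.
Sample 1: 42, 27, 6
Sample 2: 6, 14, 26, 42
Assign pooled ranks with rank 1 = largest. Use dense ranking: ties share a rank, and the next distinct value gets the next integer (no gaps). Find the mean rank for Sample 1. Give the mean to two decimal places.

2.67

Sorted (descending): 42, 42, 27, 26, 14, 6, 6
The 2 values of 42 share dense rank 1.
The 2 values of 6 share dense rank 5.
Remaining distinct values take the next consecutive integers.
Sample 1 values → pooled ranks: 42→1, 27→2, 6→5
Mean rank = (1 + 2 + 5) / 3 = 2.67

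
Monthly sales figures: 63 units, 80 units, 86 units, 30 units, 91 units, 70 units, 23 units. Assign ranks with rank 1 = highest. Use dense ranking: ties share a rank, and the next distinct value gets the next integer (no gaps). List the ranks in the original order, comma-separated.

Sorted (descending): 91, 86, 80, 70, 63, 30, 23
No ties — each value takes its position as its rank.

5, 3, 2, 6, 1, 4, 7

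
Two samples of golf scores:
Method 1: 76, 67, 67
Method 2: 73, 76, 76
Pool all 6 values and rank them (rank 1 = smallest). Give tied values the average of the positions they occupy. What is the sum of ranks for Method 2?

Sorted (ascending): 67, 67, 73, 76, 76, 76
The 2 values of 67 occupy positions 1–2 → average rank (1+2)/2 = 1.5.
The 3 values of 76 occupy positions 4–6 → average rank 5.
Method 2 values → pooled ranks: 73→3, 76→5, 76→5
Rank sum = 3 + 5 + 5 = 13

13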